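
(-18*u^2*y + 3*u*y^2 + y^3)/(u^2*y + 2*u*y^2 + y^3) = (-18*u^2 + 3*u*y + y^2)/(u^2 + 2*u*y + y^2)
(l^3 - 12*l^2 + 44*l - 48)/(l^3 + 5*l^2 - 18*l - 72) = (l^2 - 8*l + 12)/(l^2 + 9*l + 18)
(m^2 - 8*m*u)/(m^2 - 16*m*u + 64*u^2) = m/(m - 8*u)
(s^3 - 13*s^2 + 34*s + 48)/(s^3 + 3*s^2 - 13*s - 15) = (s^2 - 14*s + 48)/(s^2 + 2*s - 15)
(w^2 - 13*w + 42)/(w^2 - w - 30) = (w - 7)/(w + 5)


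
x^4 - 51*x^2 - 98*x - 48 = (x - 8)*(x + 1)^2*(x + 6)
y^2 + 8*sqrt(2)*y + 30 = (y + 3*sqrt(2))*(y + 5*sqrt(2))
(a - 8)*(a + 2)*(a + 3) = a^3 - 3*a^2 - 34*a - 48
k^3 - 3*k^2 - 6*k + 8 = (k - 4)*(k - 1)*(k + 2)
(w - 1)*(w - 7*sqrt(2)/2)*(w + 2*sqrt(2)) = w^3 - 3*sqrt(2)*w^2/2 - w^2 - 14*w + 3*sqrt(2)*w/2 + 14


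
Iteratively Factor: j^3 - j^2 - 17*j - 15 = (j + 1)*(j^2 - 2*j - 15) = (j - 5)*(j + 1)*(j + 3)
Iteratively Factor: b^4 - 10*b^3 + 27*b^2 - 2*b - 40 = (b - 4)*(b^3 - 6*b^2 + 3*b + 10) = (b - 4)*(b - 2)*(b^2 - 4*b - 5) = (b - 4)*(b - 2)*(b + 1)*(b - 5)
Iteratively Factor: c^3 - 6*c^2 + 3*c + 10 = (c - 5)*(c^2 - c - 2) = (c - 5)*(c + 1)*(c - 2)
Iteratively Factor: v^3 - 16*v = (v - 4)*(v^2 + 4*v) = v*(v - 4)*(v + 4)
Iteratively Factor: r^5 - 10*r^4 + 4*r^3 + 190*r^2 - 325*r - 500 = (r + 1)*(r^4 - 11*r^3 + 15*r^2 + 175*r - 500) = (r - 5)*(r + 1)*(r^3 - 6*r^2 - 15*r + 100) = (r - 5)^2*(r + 1)*(r^2 - r - 20) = (r - 5)^2*(r + 1)*(r + 4)*(r - 5)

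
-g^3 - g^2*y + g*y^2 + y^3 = (-g + y)*(g + y)^2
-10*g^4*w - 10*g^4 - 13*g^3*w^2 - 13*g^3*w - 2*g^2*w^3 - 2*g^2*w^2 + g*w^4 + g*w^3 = (-5*g + w)*(g + w)*(2*g + w)*(g*w + g)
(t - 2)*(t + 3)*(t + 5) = t^3 + 6*t^2 - t - 30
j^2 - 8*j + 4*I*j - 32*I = (j - 8)*(j + 4*I)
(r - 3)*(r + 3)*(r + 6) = r^3 + 6*r^2 - 9*r - 54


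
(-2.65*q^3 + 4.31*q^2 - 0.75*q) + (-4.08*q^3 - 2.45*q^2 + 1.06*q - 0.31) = -6.73*q^3 + 1.86*q^2 + 0.31*q - 0.31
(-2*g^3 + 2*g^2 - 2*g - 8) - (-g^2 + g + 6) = -2*g^3 + 3*g^2 - 3*g - 14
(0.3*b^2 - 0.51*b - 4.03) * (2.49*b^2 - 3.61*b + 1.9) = 0.747*b^4 - 2.3529*b^3 - 7.6236*b^2 + 13.5793*b - 7.657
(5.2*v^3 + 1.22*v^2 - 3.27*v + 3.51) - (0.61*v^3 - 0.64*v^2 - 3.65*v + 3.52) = 4.59*v^3 + 1.86*v^2 + 0.38*v - 0.0100000000000002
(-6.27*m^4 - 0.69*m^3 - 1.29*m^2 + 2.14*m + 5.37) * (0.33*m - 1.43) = -2.0691*m^5 + 8.7384*m^4 + 0.561*m^3 + 2.5509*m^2 - 1.2881*m - 7.6791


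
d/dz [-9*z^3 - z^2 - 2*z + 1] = -27*z^2 - 2*z - 2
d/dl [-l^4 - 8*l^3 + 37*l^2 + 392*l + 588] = -4*l^3 - 24*l^2 + 74*l + 392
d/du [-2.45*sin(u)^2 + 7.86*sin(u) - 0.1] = (7.86 - 4.9*sin(u))*cos(u)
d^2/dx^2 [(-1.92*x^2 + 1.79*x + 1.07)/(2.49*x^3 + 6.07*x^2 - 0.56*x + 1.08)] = (-23.808384*x^6 + 66.5890740000001*x^5 + 225.873378*x^4 + 454.886278*x^3 + 245.348706*x^2 - 109.494672*x - 15.671672)/(15.438249*x^9 + 112.903821*x^8 + 264.815235*x^7 + 192.952819*x^6 + 38.383824*x^5 + 116.05242*x^4 - 13.489424*x^3 + 22.256208*x^2 - 1.959552*x + 1.259712)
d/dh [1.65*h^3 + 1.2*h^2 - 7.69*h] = 4.95*h^2 + 2.4*h - 7.69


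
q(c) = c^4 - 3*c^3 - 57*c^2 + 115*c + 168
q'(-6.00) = -389.00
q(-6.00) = -630.00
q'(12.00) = 4363.00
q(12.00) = 8892.00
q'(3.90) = -229.21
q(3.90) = -197.08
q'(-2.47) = 281.40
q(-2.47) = -381.37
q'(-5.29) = -125.94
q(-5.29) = -808.23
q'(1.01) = -5.20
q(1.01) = 223.95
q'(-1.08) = 222.58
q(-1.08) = -17.55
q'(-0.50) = 169.25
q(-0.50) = 96.69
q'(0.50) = 56.25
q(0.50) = 210.94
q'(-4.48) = 85.42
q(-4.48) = -818.65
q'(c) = 4*c^3 - 9*c^2 - 114*c + 115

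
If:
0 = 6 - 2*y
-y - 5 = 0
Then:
No Solution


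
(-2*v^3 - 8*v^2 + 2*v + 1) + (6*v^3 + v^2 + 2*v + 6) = 4*v^3 - 7*v^2 + 4*v + 7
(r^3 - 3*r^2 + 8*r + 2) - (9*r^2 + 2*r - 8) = r^3 - 12*r^2 + 6*r + 10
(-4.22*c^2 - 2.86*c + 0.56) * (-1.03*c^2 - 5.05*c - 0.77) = 4.3466*c^4 + 24.2568*c^3 + 17.1156*c^2 - 0.6258*c - 0.4312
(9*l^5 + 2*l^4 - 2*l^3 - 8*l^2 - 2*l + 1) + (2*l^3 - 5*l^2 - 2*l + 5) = 9*l^5 + 2*l^4 - 13*l^2 - 4*l + 6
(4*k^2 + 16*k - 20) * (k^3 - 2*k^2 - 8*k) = 4*k^5 + 8*k^4 - 84*k^3 - 88*k^2 + 160*k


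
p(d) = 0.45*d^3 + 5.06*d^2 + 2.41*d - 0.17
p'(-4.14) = -16.35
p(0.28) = 0.91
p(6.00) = 293.65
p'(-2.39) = -14.07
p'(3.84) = 61.18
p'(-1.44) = -9.36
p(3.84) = 109.18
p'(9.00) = 202.84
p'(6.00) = 111.73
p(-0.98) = 1.90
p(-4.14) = 44.65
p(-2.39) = 16.83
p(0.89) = 6.30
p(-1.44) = 5.51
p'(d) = 1.35*d^2 + 10.12*d + 2.41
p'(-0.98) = -6.21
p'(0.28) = 5.35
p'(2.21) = 31.37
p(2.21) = 34.73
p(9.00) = 759.43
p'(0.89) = 12.49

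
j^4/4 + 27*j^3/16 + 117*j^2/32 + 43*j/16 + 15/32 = (j/4 + 1/4)*(j + 1/4)*(j + 5/2)*(j + 3)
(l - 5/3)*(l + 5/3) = l^2 - 25/9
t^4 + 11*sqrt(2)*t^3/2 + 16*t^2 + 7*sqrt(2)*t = t*(t + sqrt(2))^2*(t + 7*sqrt(2)/2)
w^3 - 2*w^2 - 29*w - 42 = (w - 7)*(w + 2)*(w + 3)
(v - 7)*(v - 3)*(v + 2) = v^3 - 8*v^2 + v + 42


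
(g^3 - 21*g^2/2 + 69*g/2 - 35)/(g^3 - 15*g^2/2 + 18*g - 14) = (g - 5)/(g - 2)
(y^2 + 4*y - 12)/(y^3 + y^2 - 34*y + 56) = (y + 6)/(y^2 + 3*y - 28)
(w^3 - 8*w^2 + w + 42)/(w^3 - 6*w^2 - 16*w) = (w^2 - 10*w + 21)/(w*(w - 8))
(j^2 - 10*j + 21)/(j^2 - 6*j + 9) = (j - 7)/(j - 3)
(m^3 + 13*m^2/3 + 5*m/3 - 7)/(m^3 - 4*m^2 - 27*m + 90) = (3*m^3 + 13*m^2 + 5*m - 21)/(3*(m^3 - 4*m^2 - 27*m + 90))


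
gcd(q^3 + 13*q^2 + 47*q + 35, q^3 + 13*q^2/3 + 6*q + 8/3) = q + 1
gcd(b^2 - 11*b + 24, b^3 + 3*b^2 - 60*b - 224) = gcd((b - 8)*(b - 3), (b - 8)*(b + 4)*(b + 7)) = b - 8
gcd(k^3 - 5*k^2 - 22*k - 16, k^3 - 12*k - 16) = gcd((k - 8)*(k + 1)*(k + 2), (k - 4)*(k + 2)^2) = k + 2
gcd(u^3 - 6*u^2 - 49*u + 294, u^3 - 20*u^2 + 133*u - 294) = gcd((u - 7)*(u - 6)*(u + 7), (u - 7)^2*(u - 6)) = u^2 - 13*u + 42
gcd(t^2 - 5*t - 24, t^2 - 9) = t + 3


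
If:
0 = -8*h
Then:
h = 0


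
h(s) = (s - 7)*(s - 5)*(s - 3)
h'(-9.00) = 584.00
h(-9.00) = -2688.00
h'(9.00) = 44.00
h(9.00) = 48.00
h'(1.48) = 33.17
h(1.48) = -29.53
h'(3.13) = 6.49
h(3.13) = 0.94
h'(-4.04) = 241.16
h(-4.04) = -702.60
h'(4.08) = -1.46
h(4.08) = 2.90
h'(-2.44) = 162.06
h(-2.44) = -382.07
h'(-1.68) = 129.87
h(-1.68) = -271.36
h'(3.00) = 8.00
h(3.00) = 0.00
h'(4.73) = -3.78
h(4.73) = 1.06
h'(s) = (s - 7)*(s - 5) + (s - 7)*(s - 3) + (s - 5)*(s - 3)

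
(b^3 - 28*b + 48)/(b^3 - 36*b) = (b^2 - 6*b + 8)/(b*(b - 6))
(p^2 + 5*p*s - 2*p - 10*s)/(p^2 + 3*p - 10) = (p + 5*s)/(p + 5)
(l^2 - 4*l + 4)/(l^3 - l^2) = (l^2 - 4*l + 4)/(l^2*(l - 1))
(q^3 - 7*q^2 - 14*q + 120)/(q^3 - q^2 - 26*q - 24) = (q - 5)/(q + 1)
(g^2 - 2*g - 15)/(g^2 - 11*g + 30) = (g + 3)/(g - 6)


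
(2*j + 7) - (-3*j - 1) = 5*j + 8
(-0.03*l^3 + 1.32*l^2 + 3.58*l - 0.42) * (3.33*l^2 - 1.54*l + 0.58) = -0.0999*l^5 + 4.4418*l^4 + 9.8712*l^3 - 6.1462*l^2 + 2.7232*l - 0.2436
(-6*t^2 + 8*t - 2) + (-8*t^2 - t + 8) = -14*t^2 + 7*t + 6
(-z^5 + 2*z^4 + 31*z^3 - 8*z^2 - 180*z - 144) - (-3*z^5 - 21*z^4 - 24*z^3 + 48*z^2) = 2*z^5 + 23*z^4 + 55*z^3 - 56*z^2 - 180*z - 144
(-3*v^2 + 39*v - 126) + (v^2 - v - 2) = -2*v^2 + 38*v - 128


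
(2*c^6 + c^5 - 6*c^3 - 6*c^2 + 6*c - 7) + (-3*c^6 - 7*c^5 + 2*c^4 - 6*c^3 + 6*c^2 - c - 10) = -c^6 - 6*c^5 + 2*c^4 - 12*c^3 + 5*c - 17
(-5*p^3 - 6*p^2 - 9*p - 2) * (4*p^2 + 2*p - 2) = -20*p^5 - 34*p^4 - 38*p^3 - 14*p^2 + 14*p + 4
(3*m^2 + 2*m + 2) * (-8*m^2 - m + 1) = -24*m^4 - 19*m^3 - 15*m^2 + 2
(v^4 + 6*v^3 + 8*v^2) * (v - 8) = v^5 - 2*v^4 - 40*v^3 - 64*v^2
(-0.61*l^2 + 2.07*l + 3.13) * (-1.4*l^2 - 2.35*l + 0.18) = 0.854*l^4 - 1.4645*l^3 - 9.3563*l^2 - 6.9829*l + 0.5634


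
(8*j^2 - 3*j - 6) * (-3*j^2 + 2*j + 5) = -24*j^4 + 25*j^3 + 52*j^2 - 27*j - 30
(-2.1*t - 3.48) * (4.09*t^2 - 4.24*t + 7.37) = -8.589*t^3 - 5.3292*t^2 - 0.7218*t - 25.6476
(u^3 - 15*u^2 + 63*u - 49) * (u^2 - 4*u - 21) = u^5 - 19*u^4 + 102*u^3 + 14*u^2 - 1127*u + 1029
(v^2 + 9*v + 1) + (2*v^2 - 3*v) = 3*v^2 + 6*v + 1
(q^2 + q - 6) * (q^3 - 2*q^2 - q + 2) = q^5 - q^4 - 9*q^3 + 13*q^2 + 8*q - 12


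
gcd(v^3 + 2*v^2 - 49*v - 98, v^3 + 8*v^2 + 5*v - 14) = v^2 + 9*v + 14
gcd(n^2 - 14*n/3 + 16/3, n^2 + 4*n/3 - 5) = 1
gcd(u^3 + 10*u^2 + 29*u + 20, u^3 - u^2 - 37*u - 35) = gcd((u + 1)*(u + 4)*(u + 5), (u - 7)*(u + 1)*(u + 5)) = u^2 + 6*u + 5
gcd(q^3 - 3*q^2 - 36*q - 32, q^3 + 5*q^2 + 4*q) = q^2 + 5*q + 4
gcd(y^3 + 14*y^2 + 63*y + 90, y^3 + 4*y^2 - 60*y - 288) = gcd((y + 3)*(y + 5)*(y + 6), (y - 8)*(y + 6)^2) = y + 6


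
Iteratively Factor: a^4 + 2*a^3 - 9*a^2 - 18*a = (a + 3)*(a^3 - a^2 - 6*a) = (a - 3)*(a + 3)*(a^2 + 2*a) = (a - 3)*(a + 2)*(a + 3)*(a)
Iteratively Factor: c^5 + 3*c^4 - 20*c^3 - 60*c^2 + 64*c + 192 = (c + 3)*(c^4 - 20*c^2 + 64) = (c + 3)*(c + 4)*(c^3 - 4*c^2 - 4*c + 16) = (c - 2)*(c + 3)*(c + 4)*(c^2 - 2*c - 8) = (c - 2)*(c + 2)*(c + 3)*(c + 4)*(c - 4)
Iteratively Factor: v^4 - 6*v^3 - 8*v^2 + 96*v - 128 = (v - 2)*(v^3 - 4*v^2 - 16*v + 64) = (v - 4)*(v - 2)*(v^2 - 16) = (v - 4)^2*(v - 2)*(v + 4)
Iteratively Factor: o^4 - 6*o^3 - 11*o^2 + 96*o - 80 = (o - 1)*(o^3 - 5*o^2 - 16*o + 80) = (o - 1)*(o + 4)*(o^2 - 9*o + 20) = (o - 5)*(o - 1)*(o + 4)*(o - 4)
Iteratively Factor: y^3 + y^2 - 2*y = (y - 1)*(y^2 + 2*y) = (y - 1)*(y + 2)*(y)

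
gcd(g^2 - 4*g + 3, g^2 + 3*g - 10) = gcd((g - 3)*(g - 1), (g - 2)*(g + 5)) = 1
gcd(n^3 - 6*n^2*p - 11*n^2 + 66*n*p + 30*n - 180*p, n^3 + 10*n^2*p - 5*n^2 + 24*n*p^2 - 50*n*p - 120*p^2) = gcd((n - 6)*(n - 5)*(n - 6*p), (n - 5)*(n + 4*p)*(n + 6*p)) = n - 5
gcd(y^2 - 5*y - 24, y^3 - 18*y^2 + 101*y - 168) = y - 8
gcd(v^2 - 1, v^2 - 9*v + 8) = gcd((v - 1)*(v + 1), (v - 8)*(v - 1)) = v - 1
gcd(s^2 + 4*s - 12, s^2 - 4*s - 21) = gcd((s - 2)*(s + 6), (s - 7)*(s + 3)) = 1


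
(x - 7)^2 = x^2 - 14*x + 49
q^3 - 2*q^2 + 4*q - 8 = (q - 2)*(q - 2*I)*(q + 2*I)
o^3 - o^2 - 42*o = o*(o - 7)*(o + 6)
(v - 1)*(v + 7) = v^2 + 6*v - 7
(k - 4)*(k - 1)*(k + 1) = k^3 - 4*k^2 - k + 4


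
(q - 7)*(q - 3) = q^2 - 10*q + 21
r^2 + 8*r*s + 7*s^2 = (r + s)*(r + 7*s)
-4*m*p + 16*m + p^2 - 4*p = (-4*m + p)*(p - 4)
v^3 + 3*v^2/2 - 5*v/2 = v*(v - 1)*(v + 5/2)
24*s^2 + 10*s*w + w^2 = (4*s + w)*(6*s + w)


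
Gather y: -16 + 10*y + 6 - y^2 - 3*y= -y^2 + 7*y - 10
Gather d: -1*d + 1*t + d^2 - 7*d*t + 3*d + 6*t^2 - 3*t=d^2 + d*(2 - 7*t) + 6*t^2 - 2*t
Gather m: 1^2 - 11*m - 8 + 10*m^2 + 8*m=10*m^2 - 3*m - 7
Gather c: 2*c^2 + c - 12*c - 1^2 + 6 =2*c^2 - 11*c + 5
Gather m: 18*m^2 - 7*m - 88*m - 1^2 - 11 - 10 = 18*m^2 - 95*m - 22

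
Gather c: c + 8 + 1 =c + 9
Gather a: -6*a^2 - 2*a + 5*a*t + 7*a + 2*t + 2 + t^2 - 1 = -6*a^2 + a*(5*t + 5) + t^2 + 2*t + 1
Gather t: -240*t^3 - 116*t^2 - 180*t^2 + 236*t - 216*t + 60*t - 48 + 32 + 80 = -240*t^3 - 296*t^2 + 80*t + 64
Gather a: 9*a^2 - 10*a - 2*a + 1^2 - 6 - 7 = 9*a^2 - 12*a - 12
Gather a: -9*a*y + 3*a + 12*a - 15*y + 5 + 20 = a*(15 - 9*y) - 15*y + 25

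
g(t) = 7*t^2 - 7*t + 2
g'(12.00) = 161.00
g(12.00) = 926.00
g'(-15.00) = -217.00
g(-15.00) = 1682.00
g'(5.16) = 65.24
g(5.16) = 152.26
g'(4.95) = 62.30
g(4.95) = 138.87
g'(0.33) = -2.38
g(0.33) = 0.45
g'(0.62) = 1.68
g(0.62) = 0.35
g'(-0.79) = -18.06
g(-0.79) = 11.90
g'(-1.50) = -28.00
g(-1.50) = 28.25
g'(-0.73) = -17.22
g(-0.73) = 10.84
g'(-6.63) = -99.82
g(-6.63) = 356.11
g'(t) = 14*t - 7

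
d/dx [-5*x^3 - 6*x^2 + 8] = 3*x*(-5*x - 4)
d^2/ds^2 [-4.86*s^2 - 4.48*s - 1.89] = -9.72000000000000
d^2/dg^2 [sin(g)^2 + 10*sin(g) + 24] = -10*sin(g) + 2*cos(2*g)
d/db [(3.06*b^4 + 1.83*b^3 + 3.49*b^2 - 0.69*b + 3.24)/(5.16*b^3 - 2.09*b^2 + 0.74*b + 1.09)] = (15.7896*b^6 - 12.7908*b^5 - 15.0399*b^4 + 23.1708*b^3 - 43.0306*b^2 + 21.1514*b - 3.1497)/(26.6256*b^6 - 21.5688*b^5 + 12.0049*b^4 + 8.1556*b^3 - 4.0086*b^2 + 1.6132*b + 1.1881)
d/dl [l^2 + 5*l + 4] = 2*l + 5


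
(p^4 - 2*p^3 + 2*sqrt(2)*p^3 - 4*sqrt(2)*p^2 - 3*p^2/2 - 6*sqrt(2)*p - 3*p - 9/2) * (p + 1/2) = p^5 - 3*p^4/2 + 2*sqrt(2)*p^4 - 3*sqrt(2)*p^3 - 5*p^3/2 - 8*sqrt(2)*p^2 - 15*p^2/4 - 6*p - 3*sqrt(2)*p - 9/4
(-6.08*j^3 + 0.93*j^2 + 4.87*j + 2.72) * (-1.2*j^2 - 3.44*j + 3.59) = 7.296*j^5 + 19.7992*j^4 - 30.8704*j^3 - 16.6781*j^2 + 8.1265*j + 9.7648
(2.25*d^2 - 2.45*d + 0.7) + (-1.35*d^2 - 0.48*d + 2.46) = 0.9*d^2 - 2.93*d + 3.16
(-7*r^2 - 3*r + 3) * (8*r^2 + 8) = -56*r^4 - 24*r^3 - 32*r^2 - 24*r + 24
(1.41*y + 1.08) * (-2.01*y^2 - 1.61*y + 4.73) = -2.8341*y^3 - 4.4409*y^2 + 4.9305*y + 5.1084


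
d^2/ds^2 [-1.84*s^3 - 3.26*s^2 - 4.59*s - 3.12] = -11.04*s - 6.52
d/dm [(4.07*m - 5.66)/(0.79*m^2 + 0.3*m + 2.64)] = (-3.2153*m^2 + 8.9428*m + 12.4428)/(0.6241*m^4 + 0.474*m^3 + 4.2612*m^2 + 1.584*m + 6.9696)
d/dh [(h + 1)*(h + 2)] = 2*h + 3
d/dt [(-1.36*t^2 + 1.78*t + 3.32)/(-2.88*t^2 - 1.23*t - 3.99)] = (6.7992*t^2 + 29.976*t - 3.0186)/(8.2944*t^4 + 7.0848*t^3 + 24.4953*t^2 + 9.8154*t + 15.9201)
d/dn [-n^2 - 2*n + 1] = -2*n - 2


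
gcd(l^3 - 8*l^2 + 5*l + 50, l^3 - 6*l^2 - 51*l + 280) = l - 5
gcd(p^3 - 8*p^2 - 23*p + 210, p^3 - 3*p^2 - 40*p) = p + 5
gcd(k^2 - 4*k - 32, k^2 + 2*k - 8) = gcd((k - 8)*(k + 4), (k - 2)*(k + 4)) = k + 4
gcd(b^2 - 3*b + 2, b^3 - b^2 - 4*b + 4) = b^2 - 3*b + 2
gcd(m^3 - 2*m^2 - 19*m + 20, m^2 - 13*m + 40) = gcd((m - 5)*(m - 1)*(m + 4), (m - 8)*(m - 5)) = m - 5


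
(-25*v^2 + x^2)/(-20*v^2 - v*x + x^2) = (5*v + x)/(4*v + x)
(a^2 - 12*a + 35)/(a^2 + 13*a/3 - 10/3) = 3*(a^2 - 12*a + 35)/(3*a^2 + 13*a - 10)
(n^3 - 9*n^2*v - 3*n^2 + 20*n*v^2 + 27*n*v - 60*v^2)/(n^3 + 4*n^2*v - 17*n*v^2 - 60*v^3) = (n^2 - 5*n*v - 3*n + 15*v)/(n^2 + 8*n*v + 15*v^2)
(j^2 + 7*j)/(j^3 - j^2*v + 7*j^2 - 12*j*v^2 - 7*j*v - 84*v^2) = -j/(-j^2 + j*v + 12*v^2)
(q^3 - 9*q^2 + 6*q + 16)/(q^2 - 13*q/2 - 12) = 2*(q^2 - q - 2)/(2*q + 3)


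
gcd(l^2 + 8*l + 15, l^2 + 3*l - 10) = l + 5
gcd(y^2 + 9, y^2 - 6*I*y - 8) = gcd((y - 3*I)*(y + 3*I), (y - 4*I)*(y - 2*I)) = 1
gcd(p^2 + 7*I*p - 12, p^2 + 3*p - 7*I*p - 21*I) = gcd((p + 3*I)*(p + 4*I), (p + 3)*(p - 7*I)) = 1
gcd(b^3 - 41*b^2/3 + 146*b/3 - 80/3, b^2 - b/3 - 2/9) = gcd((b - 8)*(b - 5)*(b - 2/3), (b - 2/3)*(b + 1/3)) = b - 2/3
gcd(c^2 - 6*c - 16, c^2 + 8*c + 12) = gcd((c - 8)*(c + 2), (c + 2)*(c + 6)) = c + 2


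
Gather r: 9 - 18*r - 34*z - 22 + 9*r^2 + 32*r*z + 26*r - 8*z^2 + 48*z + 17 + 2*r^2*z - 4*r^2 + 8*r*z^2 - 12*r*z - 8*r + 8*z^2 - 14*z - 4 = r^2*(2*z + 5) + r*(8*z^2 + 20*z)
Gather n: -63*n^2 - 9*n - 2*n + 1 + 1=-63*n^2 - 11*n + 2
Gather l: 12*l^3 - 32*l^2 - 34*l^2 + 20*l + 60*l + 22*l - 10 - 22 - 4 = 12*l^3 - 66*l^2 + 102*l - 36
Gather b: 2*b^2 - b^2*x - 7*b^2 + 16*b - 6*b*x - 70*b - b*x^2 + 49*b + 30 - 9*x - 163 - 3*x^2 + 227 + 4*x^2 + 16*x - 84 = b^2*(-x - 5) + b*(-x^2 - 6*x - 5) + x^2 + 7*x + 10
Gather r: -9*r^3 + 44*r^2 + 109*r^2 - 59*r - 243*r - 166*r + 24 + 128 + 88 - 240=-9*r^3 + 153*r^2 - 468*r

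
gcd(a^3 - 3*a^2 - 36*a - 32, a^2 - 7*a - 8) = a^2 - 7*a - 8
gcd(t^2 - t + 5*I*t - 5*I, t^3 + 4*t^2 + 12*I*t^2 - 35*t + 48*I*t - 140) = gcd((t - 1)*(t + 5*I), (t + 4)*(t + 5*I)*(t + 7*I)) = t + 5*I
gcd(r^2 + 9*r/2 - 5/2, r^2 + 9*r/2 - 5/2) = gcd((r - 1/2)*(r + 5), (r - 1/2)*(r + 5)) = r^2 + 9*r/2 - 5/2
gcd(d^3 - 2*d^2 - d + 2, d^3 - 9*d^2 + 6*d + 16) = d^2 - d - 2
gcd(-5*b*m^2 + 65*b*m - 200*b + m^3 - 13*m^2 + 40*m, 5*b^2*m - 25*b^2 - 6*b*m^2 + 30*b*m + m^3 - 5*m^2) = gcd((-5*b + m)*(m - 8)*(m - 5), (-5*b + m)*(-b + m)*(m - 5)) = 5*b*m - 25*b - m^2 + 5*m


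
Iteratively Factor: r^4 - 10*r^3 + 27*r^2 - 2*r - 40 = (r - 5)*(r^3 - 5*r^2 + 2*r + 8) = (r - 5)*(r - 2)*(r^2 - 3*r - 4) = (r - 5)*(r - 2)*(r + 1)*(r - 4)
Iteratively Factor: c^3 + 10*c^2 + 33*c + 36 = (c + 4)*(c^2 + 6*c + 9) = (c + 3)*(c + 4)*(c + 3)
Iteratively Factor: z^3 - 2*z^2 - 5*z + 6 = (z - 1)*(z^2 - z - 6) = (z - 1)*(z + 2)*(z - 3)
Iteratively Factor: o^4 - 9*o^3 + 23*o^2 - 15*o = (o - 3)*(o^3 - 6*o^2 + 5*o) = (o - 3)*(o - 1)*(o^2 - 5*o) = o*(o - 3)*(o - 1)*(o - 5)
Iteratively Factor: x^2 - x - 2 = (x - 2)*(x + 1)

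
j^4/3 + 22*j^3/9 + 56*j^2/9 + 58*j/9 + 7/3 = (j/3 + 1)*(j + 1)^2*(j + 7/3)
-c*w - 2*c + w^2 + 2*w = (-c + w)*(w + 2)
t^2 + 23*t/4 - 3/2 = (t - 1/4)*(t + 6)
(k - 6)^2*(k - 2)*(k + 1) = k^4 - 13*k^3 + 46*k^2 - 12*k - 72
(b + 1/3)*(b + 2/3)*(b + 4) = b^3 + 5*b^2 + 38*b/9 + 8/9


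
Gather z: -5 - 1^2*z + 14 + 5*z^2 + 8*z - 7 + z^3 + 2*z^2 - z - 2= z^3 + 7*z^2 + 6*z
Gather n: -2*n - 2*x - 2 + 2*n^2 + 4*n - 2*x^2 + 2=2*n^2 + 2*n - 2*x^2 - 2*x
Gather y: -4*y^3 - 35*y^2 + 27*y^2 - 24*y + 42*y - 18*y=-4*y^3 - 8*y^2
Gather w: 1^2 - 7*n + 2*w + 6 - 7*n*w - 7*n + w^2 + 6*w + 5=-14*n + w^2 + w*(8 - 7*n) + 12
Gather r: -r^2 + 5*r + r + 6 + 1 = -r^2 + 6*r + 7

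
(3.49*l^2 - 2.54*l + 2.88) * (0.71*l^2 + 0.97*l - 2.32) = 2.4779*l^4 + 1.5819*l^3 - 8.5158*l^2 + 8.6864*l - 6.6816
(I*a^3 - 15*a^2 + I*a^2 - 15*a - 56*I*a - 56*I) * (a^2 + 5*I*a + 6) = I*a^5 - 20*a^4 + I*a^4 - 20*a^3 - 125*I*a^3 + 190*a^2 - 125*I*a^2 + 190*a - 336*I*a - 336*I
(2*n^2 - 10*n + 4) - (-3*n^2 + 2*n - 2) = 5*n^2 - 12*n + 6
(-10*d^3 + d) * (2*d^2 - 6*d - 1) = -20*d^5 + 60*d^4 + 12*d^3 - 6*d^2 - d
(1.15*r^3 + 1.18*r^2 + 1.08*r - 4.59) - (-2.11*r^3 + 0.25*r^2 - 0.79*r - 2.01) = 3.26*r^3 + 0.93*r^2 + 1.87*r - 2.58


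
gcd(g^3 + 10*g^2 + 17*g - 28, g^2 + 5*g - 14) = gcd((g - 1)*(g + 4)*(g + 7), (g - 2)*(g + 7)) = g + 7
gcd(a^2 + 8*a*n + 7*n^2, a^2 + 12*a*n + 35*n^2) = a + 7*n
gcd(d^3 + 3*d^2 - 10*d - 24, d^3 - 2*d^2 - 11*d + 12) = 1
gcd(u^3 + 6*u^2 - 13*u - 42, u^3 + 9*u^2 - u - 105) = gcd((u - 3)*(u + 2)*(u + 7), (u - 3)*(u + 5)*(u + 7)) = u^2 + 4*u - 21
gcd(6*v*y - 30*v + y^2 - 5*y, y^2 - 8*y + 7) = 1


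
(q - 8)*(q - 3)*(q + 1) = q^3 - 10*q^2 + 13*q + 24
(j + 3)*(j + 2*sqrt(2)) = j^2 + 2*sqrt(2)*j + 3*j + 6*sqrt(2)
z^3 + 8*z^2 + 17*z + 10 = (z + 1)*(z + 2)*(z + 5)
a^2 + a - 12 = (a - 3)*(a + 4)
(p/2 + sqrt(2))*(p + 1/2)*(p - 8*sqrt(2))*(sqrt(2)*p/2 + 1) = sqrt(2)*p^4/4 - 5*p^3/2 + sqrt(2)*p^3/8 - 11*sqrt(2)*p^2 - 5*p^2/4 - 16*p - 11*sqrt(2)*p/2 - 8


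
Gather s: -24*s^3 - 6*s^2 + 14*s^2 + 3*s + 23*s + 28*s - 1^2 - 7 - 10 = -24*s^3 + 8*s^2 + 54*s - 18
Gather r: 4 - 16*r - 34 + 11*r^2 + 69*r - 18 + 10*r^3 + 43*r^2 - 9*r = 10*r^3 + 54*r^2 + 44*r - 48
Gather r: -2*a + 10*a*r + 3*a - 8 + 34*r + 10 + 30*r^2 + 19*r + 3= a + 30*r^2 + r*(10*a + 53) + 5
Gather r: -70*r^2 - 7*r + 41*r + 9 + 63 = -70*r^2 + 34*r + 72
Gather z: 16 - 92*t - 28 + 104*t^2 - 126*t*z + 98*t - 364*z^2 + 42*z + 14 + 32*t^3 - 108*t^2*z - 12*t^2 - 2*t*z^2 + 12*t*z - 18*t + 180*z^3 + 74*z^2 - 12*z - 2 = 32*t^3 + 92*t^2 - 12*t + 180*z^3 + z^2*(-2*t - 290) + z*(-108*t^2 - 114*t + 30)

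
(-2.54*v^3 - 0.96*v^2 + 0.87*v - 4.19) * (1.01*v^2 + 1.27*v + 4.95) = -2.5654*v^5 - 4.1954*v^4 - 12.9135*v^3 - 7.879*v^2 - 1.0148*v - 20.7405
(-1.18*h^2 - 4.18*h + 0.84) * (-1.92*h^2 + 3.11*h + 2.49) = 2.2656*h^4 + 4.3558*h^3 - 17.5508*h^2 - 7.7958*h + 2.0916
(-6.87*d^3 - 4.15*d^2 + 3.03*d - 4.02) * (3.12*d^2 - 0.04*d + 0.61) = -21.4344*d^5 - 12.6732*d^4 + 5.4289*d^3 - 15.1951*d^2 + 2.0091*d - 2.4522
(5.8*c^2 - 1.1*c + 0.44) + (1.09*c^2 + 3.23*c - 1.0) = 6.89*c^2 + 2.13*c - 0.56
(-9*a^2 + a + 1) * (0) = 0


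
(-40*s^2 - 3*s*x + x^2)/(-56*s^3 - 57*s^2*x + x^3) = (5*s + x)/(7*s^2 + 8*s*x + x^2)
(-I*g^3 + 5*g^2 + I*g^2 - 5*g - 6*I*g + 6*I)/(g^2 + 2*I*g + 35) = (-I*g^3 + g^2*(5 + I) - g*(5 + 6*I) + 6*I)/(g^2 + 2*I*g + 35)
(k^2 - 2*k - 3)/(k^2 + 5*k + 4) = (k - 3)/(k + 4)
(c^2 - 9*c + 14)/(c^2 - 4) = (c - 7)/(c + 2)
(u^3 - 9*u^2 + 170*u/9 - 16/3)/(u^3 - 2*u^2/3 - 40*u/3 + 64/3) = (u^2 - 19*u/3 + 2)/(u^2 + 2*u - 8)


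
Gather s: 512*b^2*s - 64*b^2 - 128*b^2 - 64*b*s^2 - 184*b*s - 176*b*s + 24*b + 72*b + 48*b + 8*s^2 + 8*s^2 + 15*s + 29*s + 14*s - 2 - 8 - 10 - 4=-192*b^2 + 144*b + s^2*(16 - 64*b) + s*(512*b^2 - 360*b + 58) - 24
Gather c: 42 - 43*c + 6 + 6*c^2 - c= 6*c^2 - 44*c + 48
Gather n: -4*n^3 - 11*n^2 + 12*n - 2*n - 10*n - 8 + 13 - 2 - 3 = -4*n^3 - 11*n^2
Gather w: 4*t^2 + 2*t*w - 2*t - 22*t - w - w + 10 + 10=4*t^2 - 24*t + w*(2*t - 2) + 20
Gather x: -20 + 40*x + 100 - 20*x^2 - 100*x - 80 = -20*x^2 - 60*x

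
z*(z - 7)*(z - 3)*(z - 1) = z^4 - 11*z^3 + 31*z^2 - 21*z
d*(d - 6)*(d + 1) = d^3 - 5*d^2 - 6*d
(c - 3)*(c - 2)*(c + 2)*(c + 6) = c^4 + 3*c^3 - 22*c^2 - 12*c + 72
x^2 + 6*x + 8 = (x + 2)*(x + 4)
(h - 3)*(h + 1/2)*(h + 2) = h^3 - h^2/2 - 13*h/2 - 3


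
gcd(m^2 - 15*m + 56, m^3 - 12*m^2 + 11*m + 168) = m^2 - 15*m + 56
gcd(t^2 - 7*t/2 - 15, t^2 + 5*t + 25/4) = t + 5/2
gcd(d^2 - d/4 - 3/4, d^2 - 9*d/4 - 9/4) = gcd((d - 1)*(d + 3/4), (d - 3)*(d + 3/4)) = d + 3/4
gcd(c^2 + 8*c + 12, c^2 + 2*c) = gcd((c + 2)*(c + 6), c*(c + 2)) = c + 2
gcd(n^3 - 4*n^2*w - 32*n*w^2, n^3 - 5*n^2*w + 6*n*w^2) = n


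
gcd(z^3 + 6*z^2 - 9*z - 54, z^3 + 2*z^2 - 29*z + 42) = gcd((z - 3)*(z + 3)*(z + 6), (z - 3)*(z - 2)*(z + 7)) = z - 3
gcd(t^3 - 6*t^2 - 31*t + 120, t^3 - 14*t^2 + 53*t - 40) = t - 8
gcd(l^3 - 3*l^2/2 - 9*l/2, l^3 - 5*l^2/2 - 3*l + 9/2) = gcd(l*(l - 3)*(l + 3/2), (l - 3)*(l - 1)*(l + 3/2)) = l^2 - 3*l/2 - 9/2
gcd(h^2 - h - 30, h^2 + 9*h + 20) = h + 5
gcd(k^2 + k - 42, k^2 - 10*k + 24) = k - 6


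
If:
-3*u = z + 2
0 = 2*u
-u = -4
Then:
No Solution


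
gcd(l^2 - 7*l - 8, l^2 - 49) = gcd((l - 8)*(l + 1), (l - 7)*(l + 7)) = 1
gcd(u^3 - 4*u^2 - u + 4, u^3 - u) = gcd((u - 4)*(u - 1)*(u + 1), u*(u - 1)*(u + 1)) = u^2 - 1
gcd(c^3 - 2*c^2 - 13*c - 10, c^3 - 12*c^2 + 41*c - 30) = c - 5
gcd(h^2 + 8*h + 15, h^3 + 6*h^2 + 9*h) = h + 3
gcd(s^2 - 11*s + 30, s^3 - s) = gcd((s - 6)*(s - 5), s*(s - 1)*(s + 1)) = 1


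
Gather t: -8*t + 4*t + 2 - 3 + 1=-4*t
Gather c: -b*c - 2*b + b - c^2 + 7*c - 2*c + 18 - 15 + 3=-b - c^2 + c*(5 - b) + 6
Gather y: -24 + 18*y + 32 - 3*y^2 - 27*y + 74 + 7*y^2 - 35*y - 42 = 4*y^2 - 44*y + 40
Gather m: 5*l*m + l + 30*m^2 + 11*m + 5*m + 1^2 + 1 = l + 30*m^2 + m*(5*l + 16) + 2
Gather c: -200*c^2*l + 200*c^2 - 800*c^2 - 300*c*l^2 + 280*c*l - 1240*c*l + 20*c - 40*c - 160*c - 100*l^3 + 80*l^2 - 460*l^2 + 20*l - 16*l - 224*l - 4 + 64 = c^2*(-200*l - 600) + c*(-300*l^2 - 960*l - 180) - 100*l^3 - 380*l^2 - 220*l + 60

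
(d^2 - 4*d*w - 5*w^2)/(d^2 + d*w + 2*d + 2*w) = (d - 5*w)/(d + 2)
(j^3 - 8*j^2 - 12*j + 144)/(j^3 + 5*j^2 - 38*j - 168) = (j - 6)/(j + 7)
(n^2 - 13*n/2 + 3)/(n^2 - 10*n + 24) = (n - 1/2)/(n - 4)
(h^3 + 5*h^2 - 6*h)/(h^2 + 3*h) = (h^2 + 5*h - 6)/(h + 3)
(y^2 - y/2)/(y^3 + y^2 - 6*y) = (y - 1/2)/(y^2 + y - 6)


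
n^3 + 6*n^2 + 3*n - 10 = (n - 1)*(n + 2)*(n + 5)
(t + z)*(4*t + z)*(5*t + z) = 20*t^3 + 29*t^2*z + 10*t*z^2 + z^3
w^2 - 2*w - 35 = (w - 7)*(w + 5)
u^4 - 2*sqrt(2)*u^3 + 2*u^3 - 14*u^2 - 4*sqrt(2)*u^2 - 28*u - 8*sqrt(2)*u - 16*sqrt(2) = (u + 2)*(u - 4*sqrt(2))*(u + sqrt(2))^2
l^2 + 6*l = l*(l + 6)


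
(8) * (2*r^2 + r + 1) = 16*r^2 + 8*r + 8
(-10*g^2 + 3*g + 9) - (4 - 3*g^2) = -7*g^2 + 3*g + 5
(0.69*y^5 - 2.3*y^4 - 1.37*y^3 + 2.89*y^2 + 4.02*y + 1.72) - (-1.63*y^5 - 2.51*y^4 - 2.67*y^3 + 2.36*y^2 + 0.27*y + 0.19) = 2.32*y^5 + 0.21*y^4 + 1.3*y^3 + 0.53*y^2 + 3.75*y + 1.53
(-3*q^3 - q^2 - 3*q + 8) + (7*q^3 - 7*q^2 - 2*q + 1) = 4*q^3 - 8*q^2 - 5*q + 9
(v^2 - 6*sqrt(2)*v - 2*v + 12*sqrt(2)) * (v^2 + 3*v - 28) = v^4 - 6*sqrt(2)*v^3 + v^3 - 34*v^2 - 6*sqrt(2)*v^2 + 56*v + 204*sqrt(2)*v - 336*sqrt(2)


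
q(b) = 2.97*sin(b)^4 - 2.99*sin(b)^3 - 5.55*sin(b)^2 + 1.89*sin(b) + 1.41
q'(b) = 11.88*sin(b)^3*cos(b) - 8.97*sin(b)^2*cos(b) - 11.1*sin(b)*cos(b) + 1.89*cos(b)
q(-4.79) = -2.25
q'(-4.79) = -0.49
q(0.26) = 1.49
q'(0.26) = -1.31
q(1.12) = -1.62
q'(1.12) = -2.92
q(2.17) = -1.12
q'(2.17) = 3.78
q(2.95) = 1.55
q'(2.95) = 0.46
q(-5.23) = -1.41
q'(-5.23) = -3.33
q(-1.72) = -0.15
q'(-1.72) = 1.10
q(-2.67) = -0.19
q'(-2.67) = -3.53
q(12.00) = -0.49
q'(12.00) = 2.89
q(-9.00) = -0.02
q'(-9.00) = -3.74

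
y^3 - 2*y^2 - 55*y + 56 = (y - 8)*(y - 1)*(y + 7)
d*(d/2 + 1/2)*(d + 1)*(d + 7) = d^4/2 + 9*d^3/2 + 15*d^2/2 + 7*d/2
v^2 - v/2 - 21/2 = (v - 7/2)*(v + 3)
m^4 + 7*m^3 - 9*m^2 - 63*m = m*(m - 3)*(m + 3)*(m + 7)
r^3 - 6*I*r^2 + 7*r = r*(r - 7*I)*(r + I)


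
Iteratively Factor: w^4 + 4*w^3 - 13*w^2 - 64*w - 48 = (w - 4)*(w^3 + 8*w^2 + 19*w + 12) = (w - 4)*(w + 1)*(w^2 + 7*w + 12) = (w - 4)*(w + 1)*(w + 4)*(w + 3)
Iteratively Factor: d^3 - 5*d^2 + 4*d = (d)*(d^2 - 5*d + 4) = d*(d - 1)*(d - 4)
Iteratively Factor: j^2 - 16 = (j - 4)*(j + 4)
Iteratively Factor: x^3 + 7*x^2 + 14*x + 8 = (x + 2)*(x^2 + 5*x + 4) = (x + 1)*(x + 2)*(x + 4)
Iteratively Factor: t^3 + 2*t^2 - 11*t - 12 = (t - 3)*(t^2 + 5*t + 4) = (t - 3)*(t + 4)*(t + 1)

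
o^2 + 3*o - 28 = (o - 4)*(o + 7)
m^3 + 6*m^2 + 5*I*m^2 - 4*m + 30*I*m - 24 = (m + 6)*(m + I)*(m + 4*I)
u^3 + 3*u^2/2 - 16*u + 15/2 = (u - 3)*(u - 1/2)*(u + 5)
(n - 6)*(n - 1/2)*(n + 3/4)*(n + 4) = n^4 - 7*n^3/4 - 199*n^2/8 - 21*n/4 + 9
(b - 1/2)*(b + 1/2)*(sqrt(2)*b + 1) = sqrt(2)*b^3 + b^2 - sqrt(2)*b/4 - 1/4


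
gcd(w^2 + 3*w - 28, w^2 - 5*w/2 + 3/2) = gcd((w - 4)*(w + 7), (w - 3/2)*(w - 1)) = 1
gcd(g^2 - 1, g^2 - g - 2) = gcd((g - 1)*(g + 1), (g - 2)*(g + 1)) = g + 1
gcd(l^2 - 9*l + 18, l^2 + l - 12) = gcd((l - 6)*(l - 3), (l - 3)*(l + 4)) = l - 3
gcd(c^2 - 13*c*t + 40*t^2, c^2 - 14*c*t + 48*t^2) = -c + 8*t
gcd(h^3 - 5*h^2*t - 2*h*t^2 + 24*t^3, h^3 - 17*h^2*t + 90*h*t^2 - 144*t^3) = -h + 3*t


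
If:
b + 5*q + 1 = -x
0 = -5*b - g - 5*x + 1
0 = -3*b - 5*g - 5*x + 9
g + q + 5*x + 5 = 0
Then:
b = 292/249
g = 644/249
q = -34/249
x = -371/249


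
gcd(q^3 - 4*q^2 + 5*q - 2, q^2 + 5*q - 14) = q - 2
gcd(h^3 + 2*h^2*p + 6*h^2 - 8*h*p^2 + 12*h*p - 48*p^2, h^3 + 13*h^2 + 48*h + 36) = h + 6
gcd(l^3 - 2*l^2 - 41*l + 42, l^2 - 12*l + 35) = l - 7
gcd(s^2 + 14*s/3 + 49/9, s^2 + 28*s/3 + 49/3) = s + 7/3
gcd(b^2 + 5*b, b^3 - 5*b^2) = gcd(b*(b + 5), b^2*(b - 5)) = b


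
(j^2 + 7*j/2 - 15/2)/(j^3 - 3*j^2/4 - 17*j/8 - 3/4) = 4*(-2*j^2 - 7*j + 15)/(-8*j^3 + 6*j^2 + 17*j + 6)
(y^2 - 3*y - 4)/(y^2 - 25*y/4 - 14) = 4*(-y^2 + 3*y + 4)/(-4*y^2 + 25*y + 56)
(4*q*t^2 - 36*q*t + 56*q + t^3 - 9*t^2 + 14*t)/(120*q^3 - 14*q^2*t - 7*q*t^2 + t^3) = (t^2 - 9*t + 14)/(30*q^2 - 11*q*t + t^2)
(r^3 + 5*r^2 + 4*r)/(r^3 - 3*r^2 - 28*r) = (r + 1)/(r - 7)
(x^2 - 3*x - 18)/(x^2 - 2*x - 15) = (x - 6)/(x - 5)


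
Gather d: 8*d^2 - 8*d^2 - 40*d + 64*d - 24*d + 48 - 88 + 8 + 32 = 0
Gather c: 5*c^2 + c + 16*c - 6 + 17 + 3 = 5*c^2 + 17*c + 14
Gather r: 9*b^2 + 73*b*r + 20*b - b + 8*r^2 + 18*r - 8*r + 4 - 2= 9*b^2 + 19*b + 8*r^2 + r*(73*b + 10) + 2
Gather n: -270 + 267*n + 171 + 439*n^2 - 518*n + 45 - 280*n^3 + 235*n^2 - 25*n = -280*n^3 + 674*n^2 - 276*n - 54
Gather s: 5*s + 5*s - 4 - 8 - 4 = 10*s - 16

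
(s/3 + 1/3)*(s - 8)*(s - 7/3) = s^3/3 - 28*s^2/9 + 25*s/9 + 56/9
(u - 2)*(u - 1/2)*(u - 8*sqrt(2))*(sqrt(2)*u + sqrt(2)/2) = sqrt(2)*u^4 - 16*u^3 - 2*sqrt(2)*u^3 - sqrt(2)*u^2/4 + 32*u^2 + sqrt(2)*u/2 + 4*u - 8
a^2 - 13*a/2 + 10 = (a - 4)*(a - 5/2)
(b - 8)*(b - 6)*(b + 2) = b^3 - 12*b^2 + 20*b + 96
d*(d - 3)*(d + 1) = d^3 - 2*d^2 - 3*d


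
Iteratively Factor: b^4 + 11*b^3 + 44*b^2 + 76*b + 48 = (b + 4)*(b^3 + 7*b^2 + 16*b + 12) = (b + 2)*(b + 4)*(b^2 + 5*b + 6) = (b + 2)*(b + 3)*(b + 4)*(b + 2)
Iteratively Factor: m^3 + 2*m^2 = (m)*(m^2 + 2*m) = m*(m + 2)*(m)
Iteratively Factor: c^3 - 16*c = (c + 4)*(c^2 - 4*c) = c*(c + 4)*(c - 4)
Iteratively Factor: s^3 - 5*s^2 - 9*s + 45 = (s - 5)*(s^2 - 9) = (s - 5)*(s + 3)*(s - 3)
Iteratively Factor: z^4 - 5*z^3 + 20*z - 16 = (z - 4)*(z^3 - z^2 - 4*z + 4) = (z - 4)*(z + 2)*(z^2 - 3*z + 2) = (z - 4)*(z - 2)*(z + 2)*(z - 1)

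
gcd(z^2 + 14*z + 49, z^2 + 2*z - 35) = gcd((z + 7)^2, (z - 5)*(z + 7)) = z + 7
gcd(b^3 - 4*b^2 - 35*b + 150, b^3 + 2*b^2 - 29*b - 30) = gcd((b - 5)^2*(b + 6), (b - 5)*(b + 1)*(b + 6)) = b^2 + b - 30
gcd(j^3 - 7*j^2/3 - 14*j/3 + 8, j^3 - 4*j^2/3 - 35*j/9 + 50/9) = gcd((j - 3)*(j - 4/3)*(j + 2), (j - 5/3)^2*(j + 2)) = j + 2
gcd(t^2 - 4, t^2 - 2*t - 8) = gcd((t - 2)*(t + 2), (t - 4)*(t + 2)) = t + 2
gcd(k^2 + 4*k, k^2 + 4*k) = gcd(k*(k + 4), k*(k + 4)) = k^2 + 4*k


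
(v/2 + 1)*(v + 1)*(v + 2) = v^3/2 + 5*v^2/2 + 4*v + 2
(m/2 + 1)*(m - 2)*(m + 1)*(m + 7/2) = m^4/2 + 9*m^3/4 - m^2/4 - 9*m - 7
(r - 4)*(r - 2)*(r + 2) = r^3 - 4*r^2 - 4*r + 16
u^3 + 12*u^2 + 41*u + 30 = (u + 1)*(u + 5)*(u + 6)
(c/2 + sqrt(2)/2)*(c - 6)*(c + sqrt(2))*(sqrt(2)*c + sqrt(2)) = sqrt(2)*c^4/2 - 5*sqrt(2)*c^3/2 + 2*c^3 - 10*c^2 - 2*sqrt(2)*c^2 - 12*c - 5*sqrt(2)*c - 6*sqrt(2)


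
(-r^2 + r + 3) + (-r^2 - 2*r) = -2*r^2 - r + 3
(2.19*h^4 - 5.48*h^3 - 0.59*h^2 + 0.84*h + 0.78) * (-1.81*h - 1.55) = -3.9639*h^5 + 6.5243*h^4 + 9.5619*h^3 - 0.6059*h^2 - 2.7138*h - 1.209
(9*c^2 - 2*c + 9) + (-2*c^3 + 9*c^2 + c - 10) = -2*c^3 + 18*c^2 - c - 1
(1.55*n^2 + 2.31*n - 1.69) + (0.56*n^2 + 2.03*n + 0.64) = 2.11*n^2 + 4.34*n - 1.05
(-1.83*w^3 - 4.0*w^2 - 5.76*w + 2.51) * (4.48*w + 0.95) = -8.1984*w^4 - 19.6585*w^3 - 29.6048*w^2 + 5.7728*w + 2.3845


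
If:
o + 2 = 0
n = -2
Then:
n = -2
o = -2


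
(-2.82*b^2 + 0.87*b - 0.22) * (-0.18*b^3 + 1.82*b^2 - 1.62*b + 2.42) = 0.5076*b^5 - 5.289*b^4 + 6.1914*b^3 - 8.6342*b^2 + 2.4618*b - 0.5324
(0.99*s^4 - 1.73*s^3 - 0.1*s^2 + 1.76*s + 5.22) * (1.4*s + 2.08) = 1.386*s^5 - 0.3628*s^4 - 3.7384*s^3 + 2.256*s^2 + 10.9688*s + 10.8576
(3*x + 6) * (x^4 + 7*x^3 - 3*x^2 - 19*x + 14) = 3*x^5 + 27*x^4 + 33*x^3 - 75*x^2 - 72*x + 84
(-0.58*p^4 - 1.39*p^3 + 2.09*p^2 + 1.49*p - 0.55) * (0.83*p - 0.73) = -0.4814*p^5 - 0.7303*p^4 + 2.7494*p^3 - 0.289*p^2 - 1.5442*p + 0.4015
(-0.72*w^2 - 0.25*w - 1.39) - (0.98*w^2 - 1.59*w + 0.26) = -1.7*w^2 + 1.34*w - 1.65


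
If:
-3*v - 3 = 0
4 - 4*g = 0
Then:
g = 1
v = -1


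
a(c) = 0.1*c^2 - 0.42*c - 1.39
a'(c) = 0.2*c - 0.42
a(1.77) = -1.82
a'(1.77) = -0.07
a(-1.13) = -0.79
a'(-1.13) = -0.65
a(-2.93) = 0.70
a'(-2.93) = -1.01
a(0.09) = -1.43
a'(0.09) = -0.40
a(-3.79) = 1.64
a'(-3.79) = -1.18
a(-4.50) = 2.52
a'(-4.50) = -1.32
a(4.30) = -1.35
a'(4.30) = 0.44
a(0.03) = -1.40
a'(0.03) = -0.41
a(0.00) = -1.39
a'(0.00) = -0.42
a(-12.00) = 18.05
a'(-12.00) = -2.82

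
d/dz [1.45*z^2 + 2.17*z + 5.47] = 2.9*z + 2.17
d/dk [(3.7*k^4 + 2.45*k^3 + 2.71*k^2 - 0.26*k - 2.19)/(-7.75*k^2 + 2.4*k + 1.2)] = (-57.35*k^5 + 7.6525*k^4 + 29.52*k^3 + 13.309*k^2 - 27.441*k + 4.944)/(60.0625*k^4 - 37.2*k^3 - 12.84*k^2 + 5.76*k + 1.44)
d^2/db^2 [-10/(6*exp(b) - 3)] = 20*(-2*exp(b) - 1)*exp(b)/(3*(2*exp(b) - 1)^3)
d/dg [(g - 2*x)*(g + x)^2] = 3*g^2 - 3*x^2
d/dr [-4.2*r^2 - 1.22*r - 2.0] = -8.4*r - 1.22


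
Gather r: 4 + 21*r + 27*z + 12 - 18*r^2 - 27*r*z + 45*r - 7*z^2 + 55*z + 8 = -18*r^2 + r*(66 - 27*z) - 7*z^2 + 82*z + 24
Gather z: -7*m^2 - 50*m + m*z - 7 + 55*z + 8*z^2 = -7*m^2 - 50*m + 8*z^2 + z*(m + 55) - 7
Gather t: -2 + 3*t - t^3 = -t^3 + 3*t - 2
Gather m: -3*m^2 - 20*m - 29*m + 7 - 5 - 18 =-3*m^2 - 49*m - 16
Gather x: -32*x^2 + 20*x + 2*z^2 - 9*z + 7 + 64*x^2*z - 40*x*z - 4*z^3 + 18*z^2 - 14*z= x^2*(64*z - 32) + x*(20 - 40*z) - 4*z^3 + 20*z^2 - 23*z + 7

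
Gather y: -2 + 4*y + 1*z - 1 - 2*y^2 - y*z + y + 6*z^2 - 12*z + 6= -2*y^2 + y*(5 - z) + 6*z^2 - 11*z + 3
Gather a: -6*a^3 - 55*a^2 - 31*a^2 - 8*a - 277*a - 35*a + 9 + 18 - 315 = -6*a^3 - 86*a^2 - 320*a - 288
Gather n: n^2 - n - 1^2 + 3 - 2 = n^2 - n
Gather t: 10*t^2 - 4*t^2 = 6*t^2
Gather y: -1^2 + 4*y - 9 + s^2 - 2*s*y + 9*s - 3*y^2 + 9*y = s^2 + 9*s - 3*y^2 + y*(13 - 2*s) - 10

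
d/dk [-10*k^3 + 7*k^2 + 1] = 2*k*(7 - 15*k)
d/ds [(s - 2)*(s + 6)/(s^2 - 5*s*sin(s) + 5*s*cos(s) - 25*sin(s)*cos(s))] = ((s - 2)*(s + 6)*(5*sqrt(2)*s*sin(s + pi/4) - 2*s + 25*cos(2*s) - 5*sqrt(2)*cos(s + pi/4)) + (s + 2)*(2*s^2 - 10*s*sin(s) + 10*s*cos(s) - 25*sin(2*s)))/((s - 5*sin(s))^2*(s + 5*cos(s))^2)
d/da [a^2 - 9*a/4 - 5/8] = 2*a - 9/4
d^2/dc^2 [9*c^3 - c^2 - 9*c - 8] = 54*c - 2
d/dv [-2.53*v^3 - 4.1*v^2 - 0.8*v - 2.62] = -7.59*v^2 - 8.2*v - 0.8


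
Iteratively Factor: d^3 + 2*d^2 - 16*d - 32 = (d - 4)*(d^2 + 6*d + 8) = (d - 4)*(d + 4)*(d + 2)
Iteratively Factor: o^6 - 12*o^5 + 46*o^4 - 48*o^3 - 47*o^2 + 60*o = (o - 4)*(o^5 - 8*o^4 + 14*o^3 + 8*o^2 - 15*o) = o*(o - 4)*(o^4 - 8*o^3 + 14*o^2 + 8*o - 15) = o*(o - 5)*(o - 4)*(o^3 - 3*o^2 - o + 3) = o*(o - 5)*(o - 4)*(o - 3)*(o^2 - 1) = o*(o - 5)*(o - 4)*(o - 3)*(o - 1)*(o + 1)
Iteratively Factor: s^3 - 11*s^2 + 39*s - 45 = (s - 3)*(s^2 - 8*s + 15) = (s - 3)^2*(s - 5)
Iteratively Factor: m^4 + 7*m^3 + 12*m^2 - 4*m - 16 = (m - 1)*(m^3 + 8*m^2 + 20*m + 16) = (m - 1)*(m + 2)*(m^2 + 6*m + 8) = (m - 1)*(m + 2)*(m + 4)*(m + 2)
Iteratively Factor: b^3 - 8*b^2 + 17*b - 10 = (b - 1)*(b^2 - 7*b + 10) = (b - 5)*(b - 1)*(b - 2)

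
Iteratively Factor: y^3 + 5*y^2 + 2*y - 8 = (y + 4)*(y^2 + y - 2) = (y + 2)*(y + 4)*(y - 1)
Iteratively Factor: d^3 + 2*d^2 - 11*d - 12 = (d + 1)*(d^2 + d - 12) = (d - 3)*(d + 1)*(d + 4)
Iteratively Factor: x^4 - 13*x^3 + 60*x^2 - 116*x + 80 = (x - 2)*(x^3 - 11*x^2 + 38*x - 40) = (x - 2)^2*(x^2 - 9*x + 20) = (x - 5)*(x - 2)^2*(x - 4)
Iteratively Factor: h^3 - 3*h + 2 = (h + 2)*(h^2 - 2*h + 1) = (h - 1)*(h + 2)*(h - 1)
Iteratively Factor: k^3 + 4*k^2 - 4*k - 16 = (k - 2)*(k^2 + 6*k + 8) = (k - 2)*(k + 2)*(k + 4)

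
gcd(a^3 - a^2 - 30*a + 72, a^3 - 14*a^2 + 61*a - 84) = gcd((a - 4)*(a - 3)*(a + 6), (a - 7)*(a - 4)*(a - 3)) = a^2 - 7*a + 12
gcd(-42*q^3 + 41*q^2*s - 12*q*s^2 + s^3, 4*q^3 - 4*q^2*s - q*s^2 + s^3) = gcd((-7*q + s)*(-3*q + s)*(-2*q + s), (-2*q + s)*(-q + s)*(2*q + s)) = 2*q - s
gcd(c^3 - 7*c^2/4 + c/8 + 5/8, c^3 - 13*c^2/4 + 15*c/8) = 1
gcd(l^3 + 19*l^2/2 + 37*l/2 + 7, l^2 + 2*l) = l + 2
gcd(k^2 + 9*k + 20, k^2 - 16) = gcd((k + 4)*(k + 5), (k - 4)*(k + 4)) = k + 4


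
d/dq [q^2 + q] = 2*q + 1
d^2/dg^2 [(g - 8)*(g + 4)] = 2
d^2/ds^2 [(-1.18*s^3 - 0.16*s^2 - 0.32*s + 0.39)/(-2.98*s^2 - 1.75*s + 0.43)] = (-2.8421709430404e-14*s^5 - 1.4210854715202e-14*s^4 + 14.26626*s^3 - 24.877692*s^2 - 8.43372*s - 2.847474)/(26.463592*s^6 + 46.6221*s^5 + 15.923034*s^4 - 8.095325*s^3 - 2.297619*s^2 + 0.970725*s - 0.079507)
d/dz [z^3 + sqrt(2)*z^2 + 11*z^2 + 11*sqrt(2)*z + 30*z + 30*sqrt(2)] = 3*z^2 + 2*sqrt(2)*z + 22*z + 11*sqrt(2) + 30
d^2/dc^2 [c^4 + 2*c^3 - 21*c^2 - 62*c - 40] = 12*c^2 + 12*c - 42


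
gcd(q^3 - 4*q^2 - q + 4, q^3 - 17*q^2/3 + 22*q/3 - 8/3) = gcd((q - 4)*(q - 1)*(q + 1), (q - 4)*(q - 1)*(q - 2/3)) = q^2 - 5*q + 4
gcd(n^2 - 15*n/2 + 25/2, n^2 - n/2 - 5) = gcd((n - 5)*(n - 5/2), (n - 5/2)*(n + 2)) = n - 5/2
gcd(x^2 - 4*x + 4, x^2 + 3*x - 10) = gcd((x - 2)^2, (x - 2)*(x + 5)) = x - 2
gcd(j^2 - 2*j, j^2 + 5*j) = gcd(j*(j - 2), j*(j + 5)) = j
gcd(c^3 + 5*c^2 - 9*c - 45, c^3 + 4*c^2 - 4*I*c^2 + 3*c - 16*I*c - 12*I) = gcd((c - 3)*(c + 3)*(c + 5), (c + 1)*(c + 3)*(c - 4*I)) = c + 3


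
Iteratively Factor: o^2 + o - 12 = (o - 3)*(o + 4)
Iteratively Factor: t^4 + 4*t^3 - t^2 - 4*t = (t - 1)*(t^3 + 5*t^2 + 4*t) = (t - 1)*(t + 1)*(t^2 + 4*t) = (t - 1)*(t + 1)*(t + 4)*(t)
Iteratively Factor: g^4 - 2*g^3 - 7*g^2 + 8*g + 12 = (g - 3)*(g^3 + g^2 - 4*g - 4) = (g - 3)*(g - 2)*(g^2 + 3*g + 2) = (g - 3)*(g - 2)*(g + 2)*(g + 1)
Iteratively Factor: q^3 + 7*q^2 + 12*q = (q + 4)*(q^2 + 3*q) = (q + 3)*(q + 4)*(q)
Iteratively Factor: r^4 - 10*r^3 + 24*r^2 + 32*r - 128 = (r - 4)*(r^3 - 6*r^2 + 32) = (r - 4)*(r + 2)*(r^2 - 8*r + 16) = (r - 4)^2*(r + 2)*(r - 4)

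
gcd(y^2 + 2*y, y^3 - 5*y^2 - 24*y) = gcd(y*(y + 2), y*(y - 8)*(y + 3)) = y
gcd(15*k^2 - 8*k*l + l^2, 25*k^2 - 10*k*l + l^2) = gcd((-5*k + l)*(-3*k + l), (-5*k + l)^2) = 5*k - l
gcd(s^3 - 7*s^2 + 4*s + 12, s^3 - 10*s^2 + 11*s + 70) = 1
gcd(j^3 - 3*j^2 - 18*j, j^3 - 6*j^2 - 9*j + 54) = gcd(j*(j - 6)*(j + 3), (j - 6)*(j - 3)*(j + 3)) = j^2 - 3*j - 18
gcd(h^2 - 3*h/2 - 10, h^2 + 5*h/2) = h + 5/2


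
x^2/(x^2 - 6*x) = x/(x - 6)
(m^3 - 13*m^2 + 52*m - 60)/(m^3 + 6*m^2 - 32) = (m^2 - 11*m + 30)/(m^2 + 8*m + 16)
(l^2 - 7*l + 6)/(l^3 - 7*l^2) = (l^2 - 7*l + 6)/(l^2*(l - 7))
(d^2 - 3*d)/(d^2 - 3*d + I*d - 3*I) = d/(d + I)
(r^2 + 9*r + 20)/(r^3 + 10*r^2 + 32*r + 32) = (r + 5)/(r^2 + 6*r + 8)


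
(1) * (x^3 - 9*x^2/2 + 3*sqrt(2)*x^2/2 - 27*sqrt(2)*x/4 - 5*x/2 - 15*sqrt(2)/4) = x^3 - 9*x^2/2 + 3*sqrt(2)*x^2/2 - 27*sqrt(2)*x/4 - 5*x/2 - 15*sqrt(2)/4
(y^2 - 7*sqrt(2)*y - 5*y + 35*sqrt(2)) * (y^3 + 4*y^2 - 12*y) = y^5 - 7*sqrt(2)*y^4 - y^4 - 32*y^3 + 7*sqrt(2)*y^3 + 60*y^2 + 224*sqrt(2)*y^2 - 420*sqrt(2)*y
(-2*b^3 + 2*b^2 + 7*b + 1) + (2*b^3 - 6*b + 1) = 2*b^2 + b + 2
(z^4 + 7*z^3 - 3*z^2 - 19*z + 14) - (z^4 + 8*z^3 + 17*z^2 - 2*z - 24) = -z^3 - 20*z^2 - 17*z + 38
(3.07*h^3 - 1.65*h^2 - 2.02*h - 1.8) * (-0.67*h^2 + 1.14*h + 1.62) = -2.0569*h^5 + 4.6053*h^4 + 4.4458*h^3 - 3.7698*h^2 - 5.3244*h - 2.916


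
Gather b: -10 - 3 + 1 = -12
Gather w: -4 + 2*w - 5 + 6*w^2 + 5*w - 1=6*w^2 + 7*w - 10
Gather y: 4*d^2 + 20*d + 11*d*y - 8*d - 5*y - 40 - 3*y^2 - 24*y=4*d^2 + 12*d - 3*y^2 + y*(11*d - 29) - 40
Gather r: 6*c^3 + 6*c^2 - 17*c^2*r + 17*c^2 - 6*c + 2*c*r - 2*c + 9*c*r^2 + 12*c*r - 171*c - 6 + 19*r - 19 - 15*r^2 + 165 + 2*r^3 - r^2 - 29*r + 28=6*c^3 + 23*c^2 - 179*c + 2*r^3 + r^2*(9*c - 16) + r*(-17*c^2 + 14*c - 10) + 168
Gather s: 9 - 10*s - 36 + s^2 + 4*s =s^2 - 6*s - 27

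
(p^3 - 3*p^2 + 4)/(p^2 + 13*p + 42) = (p^3 - 3*p^2 + 4)/(p^2 + 13*p + 42)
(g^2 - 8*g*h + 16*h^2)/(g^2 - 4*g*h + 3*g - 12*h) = (g - 4*h)/(g + 3)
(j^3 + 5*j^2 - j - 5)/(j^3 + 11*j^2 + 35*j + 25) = (j - 1)/(j + 5)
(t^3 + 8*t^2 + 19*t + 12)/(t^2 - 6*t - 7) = (t^2 + 7*t + 12)/(t - 7)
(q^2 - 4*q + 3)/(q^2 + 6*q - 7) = (q - 3)/(q + 7)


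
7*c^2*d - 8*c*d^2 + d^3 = d*(-7*c + d)*(-c + d)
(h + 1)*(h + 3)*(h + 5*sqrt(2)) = h^3 + 4*h^2 + 5*sqrt(2)*h^2 + 3*h + 20*sqrt(2)*h + 15*sqrt(2)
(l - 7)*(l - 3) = l^2 - 10*l + 21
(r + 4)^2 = r^2 + 8*r + 16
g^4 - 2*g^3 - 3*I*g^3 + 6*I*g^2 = g^2*(g - 2)*(g - 3*I)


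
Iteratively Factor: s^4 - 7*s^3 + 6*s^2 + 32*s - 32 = (s - 4)*(s^3 - 3*s^2 - 6*s + 8) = (s - 4)^2*(s^2 + s - 2) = (s - 4)^2*(s + 2)*(s - 1)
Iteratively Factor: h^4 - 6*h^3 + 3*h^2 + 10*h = (h - 5)*(h^3 - h^2 - 2*h) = h*(h - 5)*(h^2 - h - 2) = h*(h - 5)*(h + 1)*(h - 2)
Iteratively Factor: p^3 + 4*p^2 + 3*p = (p + 1)*(p^2 + 3*p) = (p + 1)*(p + 3)*(p)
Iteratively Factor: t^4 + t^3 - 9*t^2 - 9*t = (t - 3)*(t^3 + 4*t^2 + 3*t) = t*(t - 3)*(t^2 + 4*t + 3) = t*(t - 3)*(t + 3)*(t + 1)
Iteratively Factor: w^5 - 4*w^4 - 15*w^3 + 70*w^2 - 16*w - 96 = (w + 4)*(w^4 - 8*w^3 + 17*w^2 + 2*w - 24) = (w - 4)*(w + 4)*(w^3 - 4*w^2 + w + 6) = (w - 4)*(w + 1)*(w + 4)*(w^2 - 5*w + 6) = (w - 4)*(w - 3)*(w + 1)*(w + 4)*(w - 2)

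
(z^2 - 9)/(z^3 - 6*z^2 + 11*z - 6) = (z + 3)/(z^2 - 3*z + 2)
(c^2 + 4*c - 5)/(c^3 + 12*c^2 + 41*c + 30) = (c - 1)/(c^2 + 7*c + 6)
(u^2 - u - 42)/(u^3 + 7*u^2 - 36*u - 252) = (u - 7)/(u^2 + u - 42)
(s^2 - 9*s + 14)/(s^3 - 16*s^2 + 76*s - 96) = (s - 7)/(s^2 - 14*s + 48)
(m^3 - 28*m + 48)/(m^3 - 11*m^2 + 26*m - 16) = (m^2 + 2*m - 24)/(m^2 - 9*m + 8)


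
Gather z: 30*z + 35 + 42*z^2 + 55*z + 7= 42*z^2 + 85*z + 42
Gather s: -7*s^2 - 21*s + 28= -7*s^2 - 21*s + 28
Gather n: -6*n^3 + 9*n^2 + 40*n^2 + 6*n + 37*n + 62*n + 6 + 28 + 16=-6*n^3 + 49*n^2 + 105*n + 50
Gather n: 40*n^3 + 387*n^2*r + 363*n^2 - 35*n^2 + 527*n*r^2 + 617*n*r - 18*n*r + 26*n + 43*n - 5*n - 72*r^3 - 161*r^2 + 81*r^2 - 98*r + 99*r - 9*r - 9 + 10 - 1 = 40*n^3 + n^2*(387*r + 328) + n*(527*r^2 + 599*r + 64) - 72*r^3 - 80*r^2 - 8*r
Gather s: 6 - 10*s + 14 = 20 - 10*s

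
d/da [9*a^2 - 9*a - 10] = 18*a - 9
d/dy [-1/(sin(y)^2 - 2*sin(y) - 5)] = 2*(sin(y) - 1)*cos(y)/(2*sin(y) + cos(y)^2 + 4)^2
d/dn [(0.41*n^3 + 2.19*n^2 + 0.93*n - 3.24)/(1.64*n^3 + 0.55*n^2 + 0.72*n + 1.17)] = (-3.3661*n^4 - 2.46*n^3 + 18.4452*n^2 + 8.6886*n + 3.4209)/(2.6896*n^6 + 1.804*n^5 + 2.6641*n^4 + 4.6296*n^3 + 1.8054*n^2 + 1.6848*n + 1.3689)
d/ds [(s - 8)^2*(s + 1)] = 3*(s - 8)*(s - 2)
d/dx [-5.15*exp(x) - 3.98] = -5.15*exp(x)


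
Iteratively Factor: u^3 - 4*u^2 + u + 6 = (u + 1)*(u^2 - 5*u + 6) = (u - 3)*(u + 1)*(u - 2)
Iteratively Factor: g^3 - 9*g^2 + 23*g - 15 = (g - 1)*(g^2 - 8*g + 15) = (g - 3)*(g - 1)*(g - 5)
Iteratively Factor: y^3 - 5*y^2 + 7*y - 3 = (y - 3)*(y^2 - 2*y + 1) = (y - 3)*(y - 1)*(y - 1)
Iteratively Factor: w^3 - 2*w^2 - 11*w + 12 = (w + 3)*(w^2 - 5*w + 4) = (w - 4)*(w + 3)*(w - 1)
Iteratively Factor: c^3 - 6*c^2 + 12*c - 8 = (c - 2)*(c^2 - 4*c + 4) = (c - 2)^2*(c - 2)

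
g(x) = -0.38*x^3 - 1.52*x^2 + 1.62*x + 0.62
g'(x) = -1.14*x^2 - 3.04*x + 1.62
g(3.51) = -28.85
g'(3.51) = -23.10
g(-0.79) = -1.42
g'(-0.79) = 3.31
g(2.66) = -12.98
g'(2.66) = -14.53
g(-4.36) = -3.84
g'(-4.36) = -6.80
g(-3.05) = -7.68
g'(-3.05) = 0.29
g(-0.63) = -0.91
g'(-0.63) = 3.08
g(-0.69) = -1.10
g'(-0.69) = 3.17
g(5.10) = -81.06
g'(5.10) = -43.54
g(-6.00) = 18.26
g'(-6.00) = -21.18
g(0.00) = 0.62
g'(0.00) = 1.62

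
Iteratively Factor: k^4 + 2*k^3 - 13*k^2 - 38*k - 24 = (k + 2)*(k^3 - 13*k - 12) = (k + 2)*(k + 3)*(k^2 - 3*k - 4) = (k + 1)*(k + 2)*(k + 3)*(k - 4)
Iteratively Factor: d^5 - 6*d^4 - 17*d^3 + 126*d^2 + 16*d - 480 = (d - 3)*(d^4 - 3*d^3 - 26*d^2 + 48*d + 160) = (d - 4)*(d - 3)*(d^3 + d^2 - 22*d - 40) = (d - 5)*(d - 4)*(d - 3)*(d^2 + 6*d + 8) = (d - 5)*(d - 4)*(d - 3)*(d + 4)*(d + 2)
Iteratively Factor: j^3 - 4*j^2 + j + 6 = (j - 2)*(j^2 - 2*j - 3) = (j - 2)*(j + 1)*(j - 3)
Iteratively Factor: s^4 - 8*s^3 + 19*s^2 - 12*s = (s)*(s^3 - 8*s^2 + 19*s - 12) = s*(s - 3)*(s^2 - 5*s + 4) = s*(s - 3)*(s - 1)*(s - 4)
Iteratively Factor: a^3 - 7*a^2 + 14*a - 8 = (a - 1)*(a^2 - 6*a + 8) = (a - 4)*(a - 1)*(a - 2)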